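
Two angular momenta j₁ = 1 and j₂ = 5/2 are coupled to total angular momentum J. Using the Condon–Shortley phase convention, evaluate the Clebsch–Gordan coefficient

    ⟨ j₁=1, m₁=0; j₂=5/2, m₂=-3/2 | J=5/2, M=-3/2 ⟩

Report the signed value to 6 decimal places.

+√(9/35) = +0.507093

j₁+j₂−J=1  J+j₁−j₂=1  J−j₁+j₂=4  j₁+j₂+J+1=7
(j₁±m₁, j₂±m₂, J±M) = (1,1,1,4,1,4)
P² = 576/35
sum k=0..1:
  [0] +1/6 = 1/6
  [1] −1/24 = -1/24
S = 1/8
C² = P²·S² = 9/35 ; C = +0.507093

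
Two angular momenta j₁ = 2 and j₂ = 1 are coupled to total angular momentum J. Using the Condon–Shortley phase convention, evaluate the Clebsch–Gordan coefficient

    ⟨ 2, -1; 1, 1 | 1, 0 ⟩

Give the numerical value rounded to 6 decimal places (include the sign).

j₁+j₂−J=2  J+j₁−j₂=2  J−j₁+j₂=0  j₁+j₂+J+1=5
(j₁±m₁, j₂±m₂, J±M) = (1,3,2,0,1,1)
P² = 6/5
sum k=2..2:
  [2] +1/2 = 1/2
S = 1/2
C² = P²·S² = 3/10 ; C = +0.547723

+√(3/10) ≈ +0.547723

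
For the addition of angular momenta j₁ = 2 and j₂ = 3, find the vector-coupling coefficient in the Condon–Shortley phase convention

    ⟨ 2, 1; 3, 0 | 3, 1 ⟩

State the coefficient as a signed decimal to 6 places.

triangle: 2!·2!·4!/9! = 96/362880
(j±m)!: 3!·1!·3!·3!·4!·2! = 10368
prefactor² = (2J+1)·Δ·N² = 96/5
  k=0: +1/(0!·2!·1!·3!·1!·1!) = 1/12
  k=1: −1/(1!·1!·0!·2!·2!·2!) = -1/8
Σ = -1/24  ⇒  CG² = 96/5·(-1/24)² = 1/30
CG = −√(1/30) = -0.182574

-0.182574  (= −√(1/30))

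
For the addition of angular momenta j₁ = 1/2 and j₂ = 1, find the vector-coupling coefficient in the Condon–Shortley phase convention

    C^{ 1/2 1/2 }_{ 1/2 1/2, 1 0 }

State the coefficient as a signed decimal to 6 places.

√[2·1!0!1!/3! · 1!0!1!1!1!0!] = √(1/3)
  +(−1)^0/∏(0,1,0,1,0,0)! = 1  (running 1)
⟨..|..⟩ = √(1/3)·(1) = +0.577350

+0.577350  (= +√(1/3))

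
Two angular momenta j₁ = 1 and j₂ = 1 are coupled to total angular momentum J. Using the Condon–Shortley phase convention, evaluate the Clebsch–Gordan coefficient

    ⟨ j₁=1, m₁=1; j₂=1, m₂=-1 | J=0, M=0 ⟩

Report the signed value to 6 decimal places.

triangle: 2!×0!×0!/3! = 2/6
(j±m)!: 2!×0!×0!×2!×0!×0! = 4
prefactor² = (2J+1)×Δ×N² = 4/3
  k=0: +1/(0!×2!×0!×0!×0!×0!) = 1/2
Σ = 1/2  ⇒  CG² = 4/3×1/2² = 1/3
CG = +√(1/3) = +0.577350

+0.577350  (= +√(1/3))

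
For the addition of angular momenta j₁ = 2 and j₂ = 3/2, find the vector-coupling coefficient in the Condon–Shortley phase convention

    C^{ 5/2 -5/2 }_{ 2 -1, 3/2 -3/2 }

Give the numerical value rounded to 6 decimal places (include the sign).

j₁+j₂−J=1  J+j₁−j₂=3  J−j₁+j₂=2  j₁+j₂+J+1=7
(j₁±m₁, j₂±m₂, J±M) = (1,3,0,3,0,5)
P² = 432/7
sum k=0..0:
  [0] +1/12 = 1/12
S = 1/12
C² = P²·S² = 3/7 ; C = +0.654654

+0.654654  (= +√(3/7))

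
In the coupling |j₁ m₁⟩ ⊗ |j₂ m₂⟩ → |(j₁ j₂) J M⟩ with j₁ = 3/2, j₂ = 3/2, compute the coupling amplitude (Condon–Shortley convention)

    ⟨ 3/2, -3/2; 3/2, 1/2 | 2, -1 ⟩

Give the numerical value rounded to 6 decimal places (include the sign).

−√(1/2) ≈ -0.707107

j₁+j₂−J=1  J+j₁−j₂=2  J−j₁+j₂=2  j₁+j₂+J+1=6
(j₁±m₁, j₂±m₂, J±M) = (0,3,2,1,1,3)
P² = 2
sum k=1..1:
  [1] −1/2 = -1/2
S = -1/2
C² = P²·S² = 1/2 ; C = -0.707107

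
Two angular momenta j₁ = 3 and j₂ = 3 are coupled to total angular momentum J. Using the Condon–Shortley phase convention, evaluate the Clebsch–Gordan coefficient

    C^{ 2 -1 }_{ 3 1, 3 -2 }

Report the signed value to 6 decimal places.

-0.422577  (= −√(5/28))

√[5·4!2!2!/9! · 4!2!1!5!1!3!] = √(320/7)
  +(−1)^0/∏(0,4,2,1,0,1)! = 1/48  (running 1/48)
  +(−1)^1/∏(1,3,1,0,1,2)! = -1/12  (running -1/16)
⟨..|..⟩ = √(320/7)·(-1/16) = -0.422577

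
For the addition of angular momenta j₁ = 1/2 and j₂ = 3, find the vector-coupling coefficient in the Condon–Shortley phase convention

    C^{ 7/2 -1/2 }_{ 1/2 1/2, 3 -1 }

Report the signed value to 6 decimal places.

j₁+j₂−J=0  J+j₁−j₂=1  J−j₁+j₂=6  j₁+j₂+J+1=8
(j₁±m₁, j₂±m₂, J±M) = (1,0,2,4,3,4)
P² = 6912/7
sum k=0..0:
  [0] +1/48 = 1/48
S = 1/48
C² = P²·S² = 3/7 ; C = +0.654654

+√(3/7) ≈ +0.654654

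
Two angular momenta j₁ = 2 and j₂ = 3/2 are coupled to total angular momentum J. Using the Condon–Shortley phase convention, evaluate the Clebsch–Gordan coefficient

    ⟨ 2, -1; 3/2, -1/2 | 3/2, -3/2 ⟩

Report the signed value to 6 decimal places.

-0.632456  (= −√(2/5))

j₁+j₂−J=2  J+j₁−j₂=2  J−j₁+j₂=1  j₁+j₂+J+1=6
(j₁±m₁, j₂±m₂, J±M) = (1,3,1,2,0,3)
P² = 8/5
sum k=1..1:
  [1] −1/2 = -1/2
S = -1/2
C² = P²·S² = 2/5 ; C = -0.632456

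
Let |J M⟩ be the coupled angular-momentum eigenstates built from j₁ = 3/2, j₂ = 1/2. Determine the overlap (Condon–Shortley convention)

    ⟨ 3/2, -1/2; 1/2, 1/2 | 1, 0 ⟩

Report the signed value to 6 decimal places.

triangle: 1!·2!·0!/4! = 2/24
(j±m)!: 1!·2!·1!·0!·1!·1! = 2
prefactor² = (2J+1)·Δ·N² = 1/2
  k=1: −1/(1!·0!·1!·0!·1!·0!) = -1
Σ = -1  ⇒  CG² = 1/2·(-1)² = 1/2
CG = −√(1/2) = -0.707107

−√(1/2) ≈ -0.707107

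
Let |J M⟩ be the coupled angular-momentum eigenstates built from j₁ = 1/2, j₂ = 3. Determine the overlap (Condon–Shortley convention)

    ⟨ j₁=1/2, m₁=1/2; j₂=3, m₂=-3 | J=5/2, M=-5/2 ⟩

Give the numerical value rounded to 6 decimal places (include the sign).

√[6·1!0!5!/7! · 1!0!0!6!0!5!] = √(86400/7)
  +(−1)^0/∏(0,1,0,0,0,5)! = 1/120  (running 1/120)
⟨..|..⟩ = √(86400/7)·(1/120) = +0.925820

+√(6/7) ≈ +0.925820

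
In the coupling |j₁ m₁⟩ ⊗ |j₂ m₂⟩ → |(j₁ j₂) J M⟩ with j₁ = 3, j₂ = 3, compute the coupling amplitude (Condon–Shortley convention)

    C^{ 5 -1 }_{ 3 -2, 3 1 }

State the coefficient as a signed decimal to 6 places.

√[11·1!5!5!/12! · 1!5!4!2!4!6!] = √(230400/7)
  +(−1)^0/∏(0,1,5,4,0,1)! = 1/2880  (running 1/2880)
  +(−1)^1/∏(1,0,4,3,1,2)! = -1/288  (running -1/320)
⟨..|..⟩ = √(230400/7)·(-1/320) = -0.566947

-0.566947  (= −√(9/28))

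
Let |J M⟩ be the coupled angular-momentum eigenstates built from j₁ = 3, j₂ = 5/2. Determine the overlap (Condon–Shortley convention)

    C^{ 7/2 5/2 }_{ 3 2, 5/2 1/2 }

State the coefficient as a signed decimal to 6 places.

−√(2/63) ≈ -0.178174

j₁+j₂−J=2  J+j₁−j₂=4  J−j₁+j₂=3  j₁+j₂+J+1=10
(j₁±m₁, j₂±m₂, J±M) = (5,1,3,2,6,1)
P² = 4608/7
sum k=0..1:
  [0] +1/72 = 1/72
  [1] −1/48 = -1/48
S = -1/144
C² = P²·S² = 2/63 ; C = -0.178174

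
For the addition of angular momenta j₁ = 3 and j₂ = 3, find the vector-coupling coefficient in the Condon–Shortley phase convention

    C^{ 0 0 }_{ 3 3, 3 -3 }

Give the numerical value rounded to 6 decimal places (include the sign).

√[1·6!0!0!/7! · 6!0!0!6!0!0!] = √(518400/7)
  +(−1)^0/∏(0,6,0,0,0,0)! = 1/720  (running 1/720)
⟨..|..⟩ = √(518400/7)·(1/720) = +0.377964

+0.377964  (= +√(1/7))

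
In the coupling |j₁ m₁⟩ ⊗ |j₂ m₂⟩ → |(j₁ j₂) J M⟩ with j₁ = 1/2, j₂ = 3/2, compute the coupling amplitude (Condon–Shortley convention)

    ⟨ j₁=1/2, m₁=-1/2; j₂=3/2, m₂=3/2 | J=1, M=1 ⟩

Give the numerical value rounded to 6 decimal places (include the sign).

-0.866025

triangle: 1!·0!·2!/4! = 2/24
(j±m)!: 0!·1!·3!·0!·2!·0! = 12
prefactor² = (2J+1)·Δ·N² = 3
  k=1: −1/(1!·0!·0!·2!·0!·0!) = -1/2
Σ = -1/2  ⇒  CG² = 3·(-1/2)² = 3/4
CG = −√(3/4) = -0.866025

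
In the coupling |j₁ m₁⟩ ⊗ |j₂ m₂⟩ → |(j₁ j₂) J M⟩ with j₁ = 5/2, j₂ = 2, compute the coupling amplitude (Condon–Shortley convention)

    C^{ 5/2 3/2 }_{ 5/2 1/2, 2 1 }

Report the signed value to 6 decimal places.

−√(6/35) ≈ -0.414039

j₁+j₂−J=2  J+j₁−j₂=3  J−j₁+j₂=2  j₁+j₂+J+1=8
(j₁±m₁, j₂±m₂, J±M) = (3,2,3,1,4,1)
P² = 216/35
sum k=1..2:
  [1] −1/4 = -1/4
  [2] +1/12 = 1/12
S = -1/6
C² = P²·S² = 6/35 ; C = -0.414039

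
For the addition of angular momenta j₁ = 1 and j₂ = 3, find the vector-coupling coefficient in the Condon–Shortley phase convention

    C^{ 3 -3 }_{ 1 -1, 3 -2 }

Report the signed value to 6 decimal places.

j₁+j₂−J=1  J+j₁−j₂=1  J−j₁+j₂=5  j₁+j₂+J+1=8
(j₁±m₁, j₂±m₂, J±M) = (0,2,1,5,0,6)
P² = 3600
sum k=1..1:
  [1] −1/120 = -1/120
S = -1/120
C² = P²·S² = 1/4 ; C = -0.500000

−√(1/4) ≈ -0.500000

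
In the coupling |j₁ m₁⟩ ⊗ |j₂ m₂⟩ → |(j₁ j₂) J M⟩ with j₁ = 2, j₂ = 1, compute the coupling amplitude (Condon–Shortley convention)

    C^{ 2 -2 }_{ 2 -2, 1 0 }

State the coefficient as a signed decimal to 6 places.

-0.816497  (= −√(2/3))

j₁+j₂−J=1  J+j₁−j₂=3  J−j₁+j₂=1  j₁+j₂+J+1=6
(j₁±m₁, j₂±m₂, J±M) = (0,4,1,1,0,4)
P² = 24
sum k=1..1:
  [1] −1/6 = -1/6
S = -1/6
C² = P²·S² = 2/3 ; C = -0.816497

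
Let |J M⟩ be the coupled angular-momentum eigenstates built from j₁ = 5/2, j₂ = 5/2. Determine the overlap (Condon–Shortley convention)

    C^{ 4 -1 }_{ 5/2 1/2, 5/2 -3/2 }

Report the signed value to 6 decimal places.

√[9·1!4!4!/10! · 3!2!1!4!3!5!] = √(10368/35)
  +(−1)^0/∏(0,1,2,1,2,3)! = 1/24  (running 1/24)
  +(−1)^1/∏(1,0,1,0,3,4)! = -1/144  (running 5/144)
⟨..|..⟩ = √(10368/35)·(5/144) = +0.597614

+√(5/14) = +0.597614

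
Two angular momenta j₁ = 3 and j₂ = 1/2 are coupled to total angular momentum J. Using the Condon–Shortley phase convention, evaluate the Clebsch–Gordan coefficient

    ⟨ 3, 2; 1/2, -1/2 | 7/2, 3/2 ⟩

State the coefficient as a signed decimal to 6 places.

+0.534522

j₁+j₂−J=0  J+j₁−j₂=6  J−j₁+j₂=1  j₁+j₂+J+1=8
(j₁±m₁, j₂±m₂, J±M) = (5,1,0,1,5,2)
P² = 28800/7
sum k=0..0:
  [0] +1/120 = 1/120
S = 1/120
C² = P²·S² = 2/7 ; C = +0.534522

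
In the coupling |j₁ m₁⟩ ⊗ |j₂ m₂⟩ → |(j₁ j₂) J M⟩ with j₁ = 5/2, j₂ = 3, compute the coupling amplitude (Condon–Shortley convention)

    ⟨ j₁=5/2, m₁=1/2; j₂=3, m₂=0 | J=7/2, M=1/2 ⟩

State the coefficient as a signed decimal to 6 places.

−√(4/21) = -0.436436

√[8·2!3!4!/10! · 3!2!3!3!4!3!] = √(6912/175)
  +(−1)^0/∏(0,2,2,3,1,1)! = 1/24  (running 1/24)
  +(−1)^1/∏(1,1,1,2,2,2)! = -1/8  (running -1/12)
  +(−1)^2/∏(2,0,0,1,3,3)! = 1/72  (running -5/72)
⟨..|..⟩ = √(6912/175)·(-5/72) = -0.436436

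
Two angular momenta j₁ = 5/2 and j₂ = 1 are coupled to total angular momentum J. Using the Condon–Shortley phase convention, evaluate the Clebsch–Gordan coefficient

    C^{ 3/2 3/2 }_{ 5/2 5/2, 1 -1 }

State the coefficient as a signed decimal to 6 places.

+√(2/3) = +0.816497

j₁+j₂−J=2  J+j₁−j₂=3  J−j₁+j₂=0  j₁+j₂+J+1=6
(j₁±m₁, j₂±m₂, J±M) = (5,0,0,2,3,0)
P² = 96
sum k=0..0:
  [0] +1/12 = 1/12
S = 1/12
C² = P²·S² = 2/3 ; C = +0.816497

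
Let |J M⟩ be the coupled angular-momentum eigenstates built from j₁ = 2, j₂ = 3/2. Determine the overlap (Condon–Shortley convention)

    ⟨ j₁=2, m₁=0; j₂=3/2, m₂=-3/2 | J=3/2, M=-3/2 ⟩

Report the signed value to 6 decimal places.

+√(1/5) ≈ +0.447214

j₁+j₂−J=2  J+j₁−j₂=2  J−j₁+j₂=1  j₁+j₂+J+1=6
(j₁±m₁, j₂±m₂, J±M) = (2,2,0,3,0,3)
P² = 16/5
sum k=0..0:
  [0] +1/4 = 1/4
S = 1/4
C² = P²·S² = 1/5 ; C = +0.447214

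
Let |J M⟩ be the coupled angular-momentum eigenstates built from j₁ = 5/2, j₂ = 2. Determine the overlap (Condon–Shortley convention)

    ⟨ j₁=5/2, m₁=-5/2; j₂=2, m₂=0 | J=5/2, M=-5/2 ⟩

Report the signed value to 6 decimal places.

j₁+j₂−J=2  J+j₁−j₂=3  J−j₁+j₂=2  j₁+j₂+J+1=8
(j₁±m₁, j₂±m₂, J±M) = (0,5,2,2,0,5)
P² = 1440/7
sum k=2..2:
  [2] +1/24 = 1/24
S = 1/24
C² = P²·S² = 5/14 ; C = +0.597614

+0.597614  (= +√(5/14))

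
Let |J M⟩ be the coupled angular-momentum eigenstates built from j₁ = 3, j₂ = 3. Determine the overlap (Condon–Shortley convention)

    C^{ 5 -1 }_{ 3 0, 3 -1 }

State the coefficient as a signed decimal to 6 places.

triangle: 1!*5!*5!/12! = 14400/479001600
(j±m)!: 3!*3!*2!*4!*4!*6! = 29859840
prefactor² = (2J+1)*Δ*N² = 69120/7
  k=0: +1/(0!*1!*3!*2!*2!*3!) = 1/144
  k=1: −1/(1!*0!*2!*1!*3!*4!) = -1/288
Σ = 1/288  ⇒  CG² = 69120/7*1/288² = 5/42
CG = +√(5/42) = +0.345033

+0.345033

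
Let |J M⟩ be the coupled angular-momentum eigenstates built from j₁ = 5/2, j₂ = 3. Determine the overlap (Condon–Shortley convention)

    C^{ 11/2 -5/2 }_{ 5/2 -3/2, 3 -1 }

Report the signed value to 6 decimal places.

triangle: 0!*5!*6!/12! = 86400/479001600
(j±m)!: 1!*4!*2!*4!*3!*8! = 278691840
prefactor² = (2J+1)*Δ*N² = 6635520/11
  k=0: +1/(0!*0!*4!*2!*1!*4!) = 1/1152
Σ = 1/1152  ⇒  CG² = 6635520/11*1/1152² = 5/11
CG = +√(5/11) = +0.674200

+0.674200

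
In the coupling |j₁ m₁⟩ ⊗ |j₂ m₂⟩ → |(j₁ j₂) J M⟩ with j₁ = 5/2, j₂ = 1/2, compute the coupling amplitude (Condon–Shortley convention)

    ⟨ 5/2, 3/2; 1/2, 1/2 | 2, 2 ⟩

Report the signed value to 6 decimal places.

-0.408248  (= −√(1/6))

j₁+j₂−J=1  J+j₁−j₂=4  J−j₁+j₂=0  j₁+j₂+J+1=6
(j₁±m₁, j₂±m₂, J±M) = (4,1,1,0,4,0)
P² = 96
sum k=1..1:
  [1] −1/24 = -1/24
S = -1/24
C² = P²·S² = 1/6 ; C = -0.408248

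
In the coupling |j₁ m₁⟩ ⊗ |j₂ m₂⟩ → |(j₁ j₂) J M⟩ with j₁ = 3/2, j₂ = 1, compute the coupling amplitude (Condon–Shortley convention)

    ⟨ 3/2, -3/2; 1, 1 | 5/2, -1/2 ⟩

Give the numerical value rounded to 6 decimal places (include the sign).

+√(1/10) = +0.316228

j₁+j₂−J=0  J+j₁−j₂=3  J−j₁+j₂=2  j₁+j₂+J+1=6
(j₁±m₁, j₂±m₂, J±M) = (0,3,2,0,2,3)
P² = 72/5
sum k=0..0:
  [0] +1/12 = 1/12
S = 1/12
C² = P²·S² = 1/10 ; C = +0.316228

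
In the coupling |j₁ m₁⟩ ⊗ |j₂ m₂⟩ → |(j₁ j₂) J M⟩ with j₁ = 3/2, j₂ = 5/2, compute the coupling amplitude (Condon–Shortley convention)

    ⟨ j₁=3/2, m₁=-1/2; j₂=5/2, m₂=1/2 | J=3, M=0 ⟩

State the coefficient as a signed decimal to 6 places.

j₁+j₂−J=1  J+j₁−j₂=2  J−j₁+j₂=4  j₁+j₂+J+1=8
(j₁±m₁, j₂±m₂, J±M) = (1,2,3,2,3,3)
P² = 36/5
sum k=0..1:
  [0] +1/12 = 1/12
  [1] −1/4 = -1/4
S = -1/6
C² = P²·S² = 1/5 ; C = -0.447214

-0.447214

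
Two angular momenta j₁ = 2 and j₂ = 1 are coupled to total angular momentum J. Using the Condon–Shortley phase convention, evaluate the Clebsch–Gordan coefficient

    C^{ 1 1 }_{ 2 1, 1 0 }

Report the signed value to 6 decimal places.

−√(3/10) ≈ -0.547723

√[3·2!2!0!/5! · 3!1!1!1!2!0!] = √(6/5)
  +(−1)^1/∏(1,1,0,0,2,0)! = -1/2  (running -1/2)
⟨..|..⟩ = √(6/5)·(-1/2) = -0.547723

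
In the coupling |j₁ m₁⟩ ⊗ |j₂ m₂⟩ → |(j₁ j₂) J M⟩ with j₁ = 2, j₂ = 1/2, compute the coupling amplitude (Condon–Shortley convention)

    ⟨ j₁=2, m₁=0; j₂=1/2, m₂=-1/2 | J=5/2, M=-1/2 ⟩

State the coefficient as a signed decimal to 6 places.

triangle: 0!·4!·1!/6! = 24/720
(j±m)!: 2!·2!·0!·1!·2!·3! = 48
prefactor² = (2J+1)·Δ·N² = 48/5
  k=0: +1/(0!·0!·2!·0!·2!·1!) = 1/4
Σ = 1/4  ⇒  CG² = 48/5·1/4² = 3/5
CG = +√(3/5) = +0.774597

+√(3/5) = +0.774597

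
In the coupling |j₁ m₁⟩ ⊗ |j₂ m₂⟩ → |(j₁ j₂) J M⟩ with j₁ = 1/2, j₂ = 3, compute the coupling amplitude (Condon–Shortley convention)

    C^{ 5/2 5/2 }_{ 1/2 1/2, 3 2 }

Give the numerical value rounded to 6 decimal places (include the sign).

+√(1/7) = +0.377964

j₁+j₂−J=1  J+j₁−j₂=0  J−j₁+j₂=5  j₁+j₂+J+1=7
(j₁±m₁, j₂±m₂, J±M) = (1,0,5,1,5,0)
P² = 14400/7
sum k=0..0:
  [0] +1/120 = 1/120
S = 1/120
C² = P²·S² = 1/7 ; C = +0.377964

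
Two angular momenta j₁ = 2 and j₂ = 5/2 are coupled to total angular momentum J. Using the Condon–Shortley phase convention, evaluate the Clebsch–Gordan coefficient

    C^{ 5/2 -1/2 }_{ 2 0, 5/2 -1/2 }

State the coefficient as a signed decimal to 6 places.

−√(8/35) ≈ -0.478091

√[6·2!2!3!/8! · 2!2!2!3!2!3!] = √(72/35)
  +(−1)^0/∏(0,2,2,2,0,1)! = 1/8  (running 1/8)
  +(−1)^1/∏(1,1,1,1,1,2)! = -1/2  (running -3/8)
  +(−1)^2/∏(2,0,0,0,2,3)! = 1/24  (running -1/3)
⟨..|..⟩ = √(72/35)·(-1/3) = -0.478091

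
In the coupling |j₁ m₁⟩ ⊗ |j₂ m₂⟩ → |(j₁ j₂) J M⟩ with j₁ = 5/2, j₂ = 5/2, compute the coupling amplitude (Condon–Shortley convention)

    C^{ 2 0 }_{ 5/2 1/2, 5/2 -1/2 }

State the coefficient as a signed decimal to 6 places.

-0.436436  (= −√(4/21))

triangle: 3!*2!*2!/8! = 24/40320
(j±m)!: 3!*2!*2!*3!*2!*2! = 576
prefactor² = (2J+1)*Δ*N² = 12/7
  k=0: +1/(0!*3!*2!*2!*0!*0!) = 1/24
  k=1: −1/(1!*2!*1!*1!*1!*1!) = -1/2
  k=2: +1/(2!*1!*0!*0!*2!*2!) = 1/8
Σ = -1/3  ⇒  CG² = 12/7*(-1/3)² = 4/21
CG = −√(4/21) = -0.436436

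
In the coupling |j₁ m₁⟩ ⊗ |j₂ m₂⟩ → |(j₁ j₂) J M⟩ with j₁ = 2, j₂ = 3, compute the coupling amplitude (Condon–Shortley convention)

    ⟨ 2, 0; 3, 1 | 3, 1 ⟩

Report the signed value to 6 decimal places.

j₁+j₂−J=2  J+j₁−j₂=2  J−j₁+j₂=4  j₁+j₂+J+1=9
(j₁±m₁, j₂±m₂, J±M) = (2,2,4,2,4,2)
P² = 256/15
sum k=0..2:
  [0] +1/96 = 1/96
  [1] −1/6 = -1/6
  [2] +1/16 = 1/16
S = -3/32
C² = P²·S² = 3/20 ; C = -0.387298

−√(3/20) ≈ -0.387298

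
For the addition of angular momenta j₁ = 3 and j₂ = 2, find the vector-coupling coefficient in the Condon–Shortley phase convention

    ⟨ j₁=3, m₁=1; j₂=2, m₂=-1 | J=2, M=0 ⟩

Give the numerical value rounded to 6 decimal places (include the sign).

−√(1/7) = -0.377964

√[5·3!3!1!/8! · 4!2!1!3!2!2!] = √(36/7)
  +(−1)^0/∏(0,3,2,1,1,0)! = 1/12  (running 1/12)
  +(−1)^1/∏(1,2,1,0,2,1)! = -1/4  (running -1/6)
⟨..|..⟩ = √(36/7)·(-1/6) = -0.377964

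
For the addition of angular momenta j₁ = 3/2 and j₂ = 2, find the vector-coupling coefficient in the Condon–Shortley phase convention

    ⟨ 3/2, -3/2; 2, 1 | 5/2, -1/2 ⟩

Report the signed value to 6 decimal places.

-0.621059

j₁+j₂−J=1  J+j₁−j₂=2  J−j₁+j₂=3  j₁+j₂+J+1=7
(j₁±m₁, j₂±m₂, J±M) = (0,3,3,1,2,3)
P² = 216/35
sum k=1..1:
  [1] −1/4 = -1/4
S = -1/4
C² = P²·S² = 27/70 ; C = -0.621059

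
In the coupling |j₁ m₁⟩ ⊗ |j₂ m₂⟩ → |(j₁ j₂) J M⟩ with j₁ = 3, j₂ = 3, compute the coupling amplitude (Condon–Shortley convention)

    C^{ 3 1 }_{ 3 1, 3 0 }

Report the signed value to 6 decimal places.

−√(1/6) ≈ -0.408248

triangle: 3!·3!·3!/10! = 216/3628800
(j±m)!: 4!·2!·3!·3!·4!·2! = 82944
prefactor² = (2J+1)·Δ·N² = 864/25
  k=0: +1/(0!·3!·2!·3!·1!·0!) = 1/72
  k=1: −1/(1!·2!·1!·2!·2!·1!) = -1/8
  k=2: +1/(2!·1!·0!·1!·3!·2!) = 1/24
Σ = -5/72  ⇒  CG² = 864/25·(-5/72)² = 1/6
CG = −√(1/6) = -0.408248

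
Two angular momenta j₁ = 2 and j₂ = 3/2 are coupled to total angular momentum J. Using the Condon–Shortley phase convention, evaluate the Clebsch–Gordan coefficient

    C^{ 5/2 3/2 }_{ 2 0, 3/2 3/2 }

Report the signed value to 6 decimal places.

-0.717137

triangle: 1!×3!×2!/7! = 12/5040
(j±m)!: 2!×2!×3!×0!×4!×1! = 576
prefactor² = (2J+1)×Δ×N² = 288/35
  k=1: −1/(1!×0!×1!×2!×2!×0!) = -1/4
Σ = -1/4  ⇒  CG² = 288/35×(-1/4)² = 18/35
CG = −√(18/35) = -0.717137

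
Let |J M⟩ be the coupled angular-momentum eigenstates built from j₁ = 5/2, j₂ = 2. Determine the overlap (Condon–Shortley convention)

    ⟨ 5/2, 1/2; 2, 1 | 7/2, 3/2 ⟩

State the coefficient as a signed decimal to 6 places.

j₁+j₂−J=1  J+j₁−j₂=4  J−j₁+j₂=3  j₁+j₂+J+1=9
(j₁±m₁, j₂±m₂, J±M) = (3,2,3,1,5,2)
P² = 384/7
sum k=0..1:
  [0] +1/24 = 1/24
  [1] −1/12 = -1/12
S = -1/24
C² = P²·S² = 2/21 ; C = -0.308607

−√(2/21) ≈ -0.308607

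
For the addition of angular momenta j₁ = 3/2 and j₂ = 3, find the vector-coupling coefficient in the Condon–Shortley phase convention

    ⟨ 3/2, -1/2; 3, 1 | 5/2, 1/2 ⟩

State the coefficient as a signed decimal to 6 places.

−√(1/70) = -0.119523

triangle: 2!×1!×4!/8! = 48/40320
(j±m)!: 1!×2!×4!×2!×3!×2! = 1152
prefactor² = (2J+1)×Δ×N² = 288/35
  k=1: −1/(1!×1!×1!×3!×0!×1!) = -1/6
  k=2: +1/(2!×0!×0!×2!×1!×2!) = 1/8
Σ = -1/24  ⇒  CG² = 288/35×(-1/24)² = 1/70
CG = −√(1/70) = -0.119523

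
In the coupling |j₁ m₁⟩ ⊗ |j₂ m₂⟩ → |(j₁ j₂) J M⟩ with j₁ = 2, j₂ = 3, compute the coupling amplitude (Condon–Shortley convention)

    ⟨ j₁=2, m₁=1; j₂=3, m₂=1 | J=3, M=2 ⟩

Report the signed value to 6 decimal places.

−√(1/4) = -0.500000

j₁+j₂−J=2  J+j₁−j₂=2  J−j₁+j₂=4  j₁+j₂+J+1=9
(j₁±m₁, j₂±m₂, J±M) = (3,1,4,2,5,1)
P² = 64
sum k=0..1:
  [0] +1/48 = 1/48
  [1] −1/12 = -1/12
S = -1/16
C² = P²·S² = 1/4 ; C = -0.500000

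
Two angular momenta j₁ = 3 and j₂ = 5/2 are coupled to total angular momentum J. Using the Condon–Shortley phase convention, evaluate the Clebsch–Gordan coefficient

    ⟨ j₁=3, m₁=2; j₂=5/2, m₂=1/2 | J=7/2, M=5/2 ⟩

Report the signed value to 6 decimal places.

j₁+j₂−J=2  J+j₁−j₂=4  J−j₁+j₂=3  j₁+j₂+J+1=10
(j₁±m₁, j₂±m₂, J±M) = (5,1,3,2,6,1)
P² = 4608/7
sum k=0..1:
  [0] +1/72 = 1/72
  [1] −1/48 = -1/48
S = -1/144
C² = P²·S² = 2/63 ; C = -0.178174

−√(2/63) ≈ -0.178174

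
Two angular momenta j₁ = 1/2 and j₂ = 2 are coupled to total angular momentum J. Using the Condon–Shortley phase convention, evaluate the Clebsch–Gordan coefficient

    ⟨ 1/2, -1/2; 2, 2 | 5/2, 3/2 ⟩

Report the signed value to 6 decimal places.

+√(1/5) ≈ +0.447214

√[6·0!1!4!/6! · 0!1!4!0!4!1!] = √(576/5)
  +(−1)^0/∏(0,0,1,4,0,0)! = 1/24  (running 1/24)
⟨..|..⟩ = √(576/5)·(1/24) = +0.447214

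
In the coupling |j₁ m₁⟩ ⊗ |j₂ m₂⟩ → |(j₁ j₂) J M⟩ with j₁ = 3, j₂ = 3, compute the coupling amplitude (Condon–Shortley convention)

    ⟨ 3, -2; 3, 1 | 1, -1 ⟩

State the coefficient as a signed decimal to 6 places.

j₁+j₂−J=5  J+j₁−j₂=1  J−j₁+j₂=1  j₁+j₂+J+1=8
(j₁±m₁, j₂±m₂, J±M) = (1,5,4,2,0,2)
P² = 720/7
sum k=4..4:
  [4] +1/24 = 1/24
S = 1/24
C² = P²·S² = 5/28 ; C = +0.422577

+√(5/28) ≈ +0.422577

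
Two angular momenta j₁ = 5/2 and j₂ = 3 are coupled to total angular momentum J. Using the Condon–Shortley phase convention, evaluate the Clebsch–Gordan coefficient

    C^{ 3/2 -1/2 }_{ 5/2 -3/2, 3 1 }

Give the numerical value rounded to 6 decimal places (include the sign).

-0.483046

√[4·4!1!2!/8! · 1!4!4!2!1!2!] = √(384/35)
  +(−1)^3/∏(3,1,1,1,0,1)! = -1/6  (running -1/6)
  +(−1)^4/∏(4,0,0,0,1,2)! = 1/48  (running -7/48)
⟨..|..⟩ = √(384/35)·(-7/48) = -0.483046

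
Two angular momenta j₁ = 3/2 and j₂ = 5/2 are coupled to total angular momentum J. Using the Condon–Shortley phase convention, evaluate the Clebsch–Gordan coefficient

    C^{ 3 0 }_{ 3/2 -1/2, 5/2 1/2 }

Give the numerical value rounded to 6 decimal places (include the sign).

triangle: 1!×2!×4!/8! = 48/40320
(j±m)!: 1!×2!×3!×2!×3!×3! = 864
prefactor² = (2J+1)×Δ×N² = 36/5
  k=0: +1/(0!×1!×2!×3!×0!×1!) = 1/12
  k=1: −1/(1!×0!×1!×2!×1!×2!) = -1/4
Σ = -1/6  ⇒  CG² = 36/5×(-1/6)² = 1/5
CG = −√(1/5) = -0.447214

-0.447214  (= −√(1/5))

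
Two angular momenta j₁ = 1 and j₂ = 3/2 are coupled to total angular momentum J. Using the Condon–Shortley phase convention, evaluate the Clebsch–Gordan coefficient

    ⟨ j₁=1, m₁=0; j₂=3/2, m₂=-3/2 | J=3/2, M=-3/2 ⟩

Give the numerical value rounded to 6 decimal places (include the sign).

triangle: 1!·1!·2!/5! = 2/120
(j±m)!: 1!·1!·0!·3!·0!·3! = 36
prefactor² = (2J+1)·Δ·N² = 12/5
  k=0: +1/(0!·1!·1!·0!·0!·2!) = 1/2
Σ = 1/2  ⇒  CG² = 12/5·1/2² = 3/5
CG = +√(3/5) = +0.774597

+√(3/5) ≈ +0.774597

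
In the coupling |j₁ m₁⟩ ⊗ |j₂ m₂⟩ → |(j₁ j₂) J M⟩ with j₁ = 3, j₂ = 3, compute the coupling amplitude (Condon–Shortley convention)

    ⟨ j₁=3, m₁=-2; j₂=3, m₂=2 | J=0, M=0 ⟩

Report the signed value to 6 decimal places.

triangle: 6!×0!×0!/7! = 720/5040
(j±m)!: 1!×5!×5!×1!×0!×0! = 14400
prefactor² = (2J+1)×Δ×N² = 14400/7
  k=5: −1/(5!×1!×0!×0!×0!×0!) = -1/120
Σ = -1/120  ⇒  CG² = 14400/7×(-1/120)² = 1/7
CG = −√(1/7) = -0.377964

−√(1/7) = -0.377964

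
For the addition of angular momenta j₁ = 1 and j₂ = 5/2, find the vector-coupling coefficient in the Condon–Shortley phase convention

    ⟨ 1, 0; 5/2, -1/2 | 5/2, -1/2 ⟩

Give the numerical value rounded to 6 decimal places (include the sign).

+√(1/35) = +0.169031

triangle: 1!*1!*4!/7! = 24/5040
(j±m)!: 1!*1!*2!*3!*2!*3! = 144
prefactor² = (2J+1)*Δ*N² = 144/35
  k=0: +1/(0!*1!*1!*2!*0!*2!) = 1/4
  k=1: −1/(1!*0!*0!*1!*1!*3!) = -1/6
Σ = 1/12  ⇒  CG² = 144/35*1/12² = 1/35
CG = +√(1/35) = +0.169031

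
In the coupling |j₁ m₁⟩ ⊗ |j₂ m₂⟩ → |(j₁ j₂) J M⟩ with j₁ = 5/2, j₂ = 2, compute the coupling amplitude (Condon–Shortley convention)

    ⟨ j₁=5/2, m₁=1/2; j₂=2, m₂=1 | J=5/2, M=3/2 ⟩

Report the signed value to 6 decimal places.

−√(6/35) ≈ -0.414039

√[6·2!3!2!/8! · 3!2!3!1!4!1!] = √(216/35)
  +(−1)^1/∏(1,1,1,2,2,0)! = -1/4  (running -1/4)
  +(−1)^2/∏(2,0,0,1,3,1)! = 1/12  (running -1/6)
⟨..|..⟩ = √(216/35)·(-1/6) = -0.414039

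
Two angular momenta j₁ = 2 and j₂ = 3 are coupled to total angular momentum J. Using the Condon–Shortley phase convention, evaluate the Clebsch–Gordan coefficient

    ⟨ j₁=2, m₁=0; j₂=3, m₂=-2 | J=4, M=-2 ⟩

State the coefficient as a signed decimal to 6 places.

+0.585540  (= +√(12/35))

√[9·1!3!5!/10! · 2!2!1!5!2!6!] = √(8640/7)
  +(−1)^0/∏(0,1,2,1,1,4)! = 1/48  (running 1/48)
  +(−1)^1/∏(1,0,1,0,2,5)! = -1/240  (running 1/60)
⟨..|..⟩ = √(8640/7)·(1/60) = +0.585540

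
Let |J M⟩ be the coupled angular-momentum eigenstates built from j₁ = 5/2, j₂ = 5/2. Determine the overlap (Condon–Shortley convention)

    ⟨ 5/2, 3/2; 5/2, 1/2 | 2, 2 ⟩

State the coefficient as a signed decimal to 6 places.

j₁+j₂−J=3  J+j₁−j₂=2  J−j₁+j₂=2  j₁+j₂+J+1=8
(j₁±m₁, j₂±m₂, J±M) = (4,1,3,2,4,0)
P² = 144/7
sum k=1..1:
  [1] −1/8 = -1/8
S = -1/8
C² = P²·S² = 9/28 ; C = -0.566947

−√(9/28) ≈ -0.566947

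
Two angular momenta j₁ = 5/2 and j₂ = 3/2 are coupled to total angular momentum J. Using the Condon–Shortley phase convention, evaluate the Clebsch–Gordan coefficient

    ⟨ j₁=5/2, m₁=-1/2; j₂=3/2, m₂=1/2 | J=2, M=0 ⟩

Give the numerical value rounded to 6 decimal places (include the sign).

−√(1/14) ≈ -0.267261

j₁+j₂−J=2  J+j₁−j₂=3  J−j₁+j₂=1  j₁+j₂+J+1=7
(j₁±m₁, j₂±m₂, J±M) = (2,3,2,1,2,2)
P² = 8/7
sum k=1..2:
  [1] −1/2 = -1/2
  [2] +1/4 = 1/4
S = -1/4
C² = P²·S² = 1/14 ; C = -0.267261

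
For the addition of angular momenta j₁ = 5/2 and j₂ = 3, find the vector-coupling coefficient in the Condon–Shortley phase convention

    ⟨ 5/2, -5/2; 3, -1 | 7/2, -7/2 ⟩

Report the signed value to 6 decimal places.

triangle: 2!·3!·4!/10! = 288/3628800
(j±m)!: 0!·5!·2!·4!·0!·7! = 29030400
prefactor² = (2J+1)·Δ·N² = 18432
  k=2: +1/(2!·0!·3!·0!·0!·4!) = 1/288
Σ = 1/288  ⇒  CG² = 18432·1/288² = 2/9
CG = +√(2/9) = +0.471405

+√(2/9) = +0.471405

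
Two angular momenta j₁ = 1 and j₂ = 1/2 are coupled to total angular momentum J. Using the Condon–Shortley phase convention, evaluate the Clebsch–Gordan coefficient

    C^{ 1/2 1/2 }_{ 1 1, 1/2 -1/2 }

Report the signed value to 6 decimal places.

+0.816497

√[2·1!1!0!/3! · 2!0!0!1!1!0!] = √(2/3)
  +(−1)^0/∏(0,1,0,0,1,0)! = 1  (running 1)
⟨..|..⟩ = √(2/3)·(1) = +0.816497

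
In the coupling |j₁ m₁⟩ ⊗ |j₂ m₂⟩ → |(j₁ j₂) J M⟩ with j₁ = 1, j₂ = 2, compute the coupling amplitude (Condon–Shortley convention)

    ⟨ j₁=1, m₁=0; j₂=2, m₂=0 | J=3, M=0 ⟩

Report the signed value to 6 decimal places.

+0.774597

triangle: 0!·2!·4!/7! = 48/5040
(j±m)!: 1!·1!·2!·2!·3!·3! = 144
prefactor² = (2J+1)·Δ·N² = 48/5
  k=0: +1/(0!·0!·1!·2!·1!·2!) = 1/4
Σ = 1/4  ⇒  CG² = 48/5·1/4² = 3/5
CG = +√(3/5) = +0.774597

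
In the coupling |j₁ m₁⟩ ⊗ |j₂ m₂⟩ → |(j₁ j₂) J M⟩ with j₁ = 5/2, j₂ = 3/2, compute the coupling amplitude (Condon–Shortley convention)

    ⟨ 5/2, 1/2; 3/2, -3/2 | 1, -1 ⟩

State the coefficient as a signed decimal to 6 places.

+0.223607  (= +√(1/20))

triangle: 3!·2!·0!/6! = 12/720
(j±m)!: 3!·2!·0!·3!·0!·2! = 144
prefactor² = (2J+1)·Δ·N² = 36/5
  k=0: +1/(0!·3!·2!·0!·0!·0!) = 1/12
Σ = 1/12  ⇒  CG² = 36/5·1/12² = 1/20
CG = +√(1/20) = +0.223607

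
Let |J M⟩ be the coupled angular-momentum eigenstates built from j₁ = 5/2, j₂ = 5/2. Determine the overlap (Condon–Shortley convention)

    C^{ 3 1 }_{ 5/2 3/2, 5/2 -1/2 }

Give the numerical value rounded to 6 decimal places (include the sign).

j₁+j₂−J=2  J+j₁−j₂=3  J−j₁+j₂=3  j₁+j₂+J+1=9
(j₁±m₁, j₂±m₂, J±M) = (4,1,2,3,4,2)
P² = 96/5
sum k=0..1:
  [0] +1/8 = 1/8
  [1] −1/12 = -1/12
S = 1/24
C² = P²·S² = 1/30 ; C = +0.182574

+√(1/30) = +0.182574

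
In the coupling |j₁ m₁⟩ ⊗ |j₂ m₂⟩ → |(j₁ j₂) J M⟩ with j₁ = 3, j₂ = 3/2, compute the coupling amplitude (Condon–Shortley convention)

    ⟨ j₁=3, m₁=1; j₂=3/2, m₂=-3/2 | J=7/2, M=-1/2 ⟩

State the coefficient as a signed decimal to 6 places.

+√(8/21) = +0.617213

√[8·1!5!2!/9! · 4!2!0!3!3!4!] = √(1536/7)
  +(−1)^0/∏(0,1,2,0,3,2)! = 1/24  (running 1/24)
⟨..|..⟩ = √(1536/7)·(1/24) = +0.617213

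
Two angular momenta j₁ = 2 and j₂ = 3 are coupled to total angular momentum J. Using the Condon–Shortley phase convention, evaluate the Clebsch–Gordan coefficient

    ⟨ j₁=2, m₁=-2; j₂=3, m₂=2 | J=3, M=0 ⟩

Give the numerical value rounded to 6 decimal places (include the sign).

j₁+j₂−J=2  J+j₁−j₂=2  J−j₁+j₂=4  j₁+j₂+J+1=9
(j₁±m₁, j₂±m₂, J±M) = (0,4,5,1,3,3)
P² = 192
sum k=2..2:
  [2] +1/24 = 1/24
S = 1/24
C² = P²·S² = 1/3 ; C = +0.577350

+0.577350  (= +√(1/3))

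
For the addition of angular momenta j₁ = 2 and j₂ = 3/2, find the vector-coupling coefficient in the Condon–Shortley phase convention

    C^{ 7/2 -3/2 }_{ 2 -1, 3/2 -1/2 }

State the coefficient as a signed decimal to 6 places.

triangle: 0!*4!*3!/8! = 144/40320
(j±m)!: 1!*3!*1!*2!*2!*5! = 2880
prefactor² = (2J+1)*Δ*N² = 576/7
  k=0: +1/(0!*0!*3!*1!*1!*2!) = 1/12
Σ = 1/12  ⇒  CG² = 576/7*1/12² = 4/7
CG = +√(4/7) = +0.755929

+√(4/7) ≈ +0.755929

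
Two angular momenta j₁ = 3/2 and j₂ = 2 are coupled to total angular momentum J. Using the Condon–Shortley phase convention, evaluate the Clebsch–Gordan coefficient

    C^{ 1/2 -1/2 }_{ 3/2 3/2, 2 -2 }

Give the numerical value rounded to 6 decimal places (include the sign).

√[2·3!0!1!/5! · 3!0!0!4!0!1!] = √(72/5)
  +(−1)^0/∏(0,3,0,0,0,1)! = 1/6  (running 1/6)
⟨..|..⟩ = √(72/5)·(1/6) = +0.632456

+√(2/5) ≈ +0.632456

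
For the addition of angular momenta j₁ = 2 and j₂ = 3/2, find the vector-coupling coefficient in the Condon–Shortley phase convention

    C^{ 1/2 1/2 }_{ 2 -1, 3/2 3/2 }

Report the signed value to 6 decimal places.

j₁+j₂−J=3  J+j₁−j₂=1  J−j₁+j₂=0  j₁+j₂+J+1=5
(j₁±m₁, j₂±m₂, J±M) = (1,3,3,0,1,0)
P² = 18/5
sum k=3..3:
  [3] −1/6 = -1/6
S = -1/6
C² = P²·S² = 1/10 ; C = -0.316228

-0.316228  (= −√(1/10))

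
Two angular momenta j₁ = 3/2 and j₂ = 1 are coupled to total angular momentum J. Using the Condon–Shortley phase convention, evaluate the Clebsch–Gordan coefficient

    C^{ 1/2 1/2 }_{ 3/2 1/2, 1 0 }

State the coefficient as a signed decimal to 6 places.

√[2·2!1!0!/4! · 2!1!1!1!1!0!] = √(1/3)
  +(−1)^1/∏(1,1,0,0,1,0)! = -1  (running -1)
⟨..|..⟩ = √(1/3)·(-1) = -0.577350

-0.577350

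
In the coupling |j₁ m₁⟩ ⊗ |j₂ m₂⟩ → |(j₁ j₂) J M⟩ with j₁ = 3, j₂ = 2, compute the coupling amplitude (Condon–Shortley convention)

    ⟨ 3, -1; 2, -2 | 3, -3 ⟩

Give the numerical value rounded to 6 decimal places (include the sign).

j₁+j₂−J=2  J+j₁−j₂=4  J−j₁+j₂=2  j₁+j₂+J+1=9
(j₁±m₁, j₂±m₂, J±M) = (2,4,0,4,0,6)
P² = 1536
sum k=0..0:
  [0] +1/96 = 1/96
S = 1/96
C² = P²·S² = 1/6 ; C = +0.408248

+0.408248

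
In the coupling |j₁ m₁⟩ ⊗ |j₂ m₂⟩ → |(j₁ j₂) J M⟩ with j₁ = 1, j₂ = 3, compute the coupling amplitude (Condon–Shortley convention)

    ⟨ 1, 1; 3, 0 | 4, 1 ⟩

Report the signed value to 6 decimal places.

√[9·0!2!6!/9! · 2!0!3!3!5!3!] = √(12960/7)
  +(−1)^0/∏(0,0,0,3,2,3)! = 1/72  (running 1/72)
⟨..|..⟩ = √(12960/7)·(1/72) = +0.597614

+0.597614  (= +√(5/14))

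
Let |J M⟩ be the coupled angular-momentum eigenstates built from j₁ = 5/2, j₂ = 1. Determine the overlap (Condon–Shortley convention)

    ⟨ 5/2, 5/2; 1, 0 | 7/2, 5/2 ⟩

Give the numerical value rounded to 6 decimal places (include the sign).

j₁+j₂−J=0  J+j₁−j₂=5  J−j₁+j₂=2  j₁+j₂+J+1=8
(j₁±m₁, j₂±m₂, J±M) = (5,0,1,1,6,1)
P² = 28800/7
sum k=0..0:
  [0] +1/120 = 1/120
S = 1/120
C² = P²·S² = 2/7 ; C = +0.534522

+0.534522  (= +√(2/7))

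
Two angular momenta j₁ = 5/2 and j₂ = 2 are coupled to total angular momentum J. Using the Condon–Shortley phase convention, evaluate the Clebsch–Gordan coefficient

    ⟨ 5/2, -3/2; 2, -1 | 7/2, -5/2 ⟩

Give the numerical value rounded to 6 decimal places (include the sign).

j₁+j₂−J=1  J+j₁−j₂=4  J−j₁+j₂=3  j₁+j₂+J+1=9
(j₁±m₁, j₂±m₂, J±M) = (1,4,1,3,1,6)
P² = 2304/7
sum k=0..1:
  [0] +1/48 = 1/48
  [1] −1/36 = -1/36
S = -1/144
C² = P²·S² = 1/63 ; C = -0.125988

-0.125988  (= −√(1/63))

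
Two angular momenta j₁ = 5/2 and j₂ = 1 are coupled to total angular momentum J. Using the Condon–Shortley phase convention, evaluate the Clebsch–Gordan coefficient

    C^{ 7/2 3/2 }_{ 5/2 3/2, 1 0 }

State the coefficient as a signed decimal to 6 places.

triangle: 0!×5!×2!/8! = 240/40320
(j±m)!: 4!×1!×1!×1!×5!×2! = 5760
prefactor² = (2J+1)×Δ×N² = 1920/7
  k=0: +1/(0!×0!×1!×1!×4!×1!) = 1/24
Σ = 1/24  ⇒  CG² = 1920/7×1/24² = 10/21
CG = +√(10/21) = +0.690066

+√(10/21) ≈ +0.690066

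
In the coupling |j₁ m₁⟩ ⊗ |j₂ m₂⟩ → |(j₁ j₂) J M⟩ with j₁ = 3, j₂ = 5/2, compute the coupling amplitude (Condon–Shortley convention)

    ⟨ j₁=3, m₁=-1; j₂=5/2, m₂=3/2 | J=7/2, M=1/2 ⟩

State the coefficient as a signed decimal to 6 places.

+√(8/63) ≈ +0.356348

√[8·2!4!3!/10! · 2!4!4!1!4!3!] = √(18432/175)
  +(−1)^1/∏(1,1,3,3,1,0)! = -1/36  (running -1/36)
  +(−1)^2/∏(2,0,2,2,2,1)! = 1/16  (running 5/144)
⟨..|..⟩ = √(18432/175)·(5/144) = +0.356348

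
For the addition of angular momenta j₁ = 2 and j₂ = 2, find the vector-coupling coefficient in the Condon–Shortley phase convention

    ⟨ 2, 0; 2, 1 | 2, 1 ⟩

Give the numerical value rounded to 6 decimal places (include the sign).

−√(1/14) ≈ -0.267261

triangle: 2!×2!×2!/7! = 8/5040
(j±m)!: 2!×2!×3!×1!×3!×1! = 144
prefactor² = (2J+1)×Δ×N² = 8/7
  k=1: −1/(1!×1!×1!×2!×1!×0!) = -1/2
  k=2: +1/(2!×0!×0!×1!×2!×1!) = 1/4
Σ = -1/4  ⇒  CG² = 8/7×(-1/4)² = 1/14
CG = −√(1/14) = -0.267261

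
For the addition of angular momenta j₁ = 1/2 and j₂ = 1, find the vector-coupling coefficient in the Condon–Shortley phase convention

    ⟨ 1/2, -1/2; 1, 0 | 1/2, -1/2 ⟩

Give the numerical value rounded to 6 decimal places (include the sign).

triangle: 1!*0!*1!/3! = 1/6
(j±m)!: 0!*1!*1!*1!*0!*1! = 1
prefactor² = (2J+1)*Δ*N² = 1/3
  k=1: −1/(1!*0!*0!*0!*0!*1!) = -1
Σ = -1  ⇒  CG² = 1/3*(-1)² = 1/3
CG = −√(1/3) = -0.577350

-0.577350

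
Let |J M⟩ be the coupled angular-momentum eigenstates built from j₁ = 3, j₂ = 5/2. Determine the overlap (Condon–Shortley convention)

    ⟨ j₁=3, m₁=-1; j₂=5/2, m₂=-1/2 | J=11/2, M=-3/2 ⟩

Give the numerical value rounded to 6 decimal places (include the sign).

√[12·0!6!5!/12! · 2!4!2!3!4!7!] = √(1658880/11)
  +(−1)^0/∏(0,0,4,2,2,3)! = 1/576  (running 1/576)
⟨..|..⟩ = √(1658880/11)·(1/576) = +0.674200

+0.674200  (= +√(5/11))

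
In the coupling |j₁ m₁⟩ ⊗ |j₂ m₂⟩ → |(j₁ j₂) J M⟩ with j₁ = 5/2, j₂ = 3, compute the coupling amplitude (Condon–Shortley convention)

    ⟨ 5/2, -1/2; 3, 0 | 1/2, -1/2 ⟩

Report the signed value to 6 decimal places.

j₁+j₂−J=5  J+j₁−j₂=0  J−j₁+j₂=1  j₁+j₂+J+1=7
(j₁±m₁, j₂±m₂, J±M) = (2,3,3,3,0,1)
P² = 144/7
sum k=3..3:
  [3] −1/12 = -1/12
S = -1/12
C² = P²·S² = 1/7 ; C = -0.377964

-0.377964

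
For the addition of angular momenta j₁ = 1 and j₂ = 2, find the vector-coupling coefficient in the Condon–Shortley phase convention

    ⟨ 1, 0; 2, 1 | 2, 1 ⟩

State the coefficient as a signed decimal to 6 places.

-0.408248

triangle: 1!·1!·3!/6! = 6/720
(j±m)!: 1!·1!·3!·1!·3!·1! = 36
prefactor² = (2J+1)·Δ·N² = 3/2
  k=0: +1/(0!·1!·1!·3!·0!·0!) = 1/6
  k=1: −1/(1!·0!·0!·2!·1!·1!) = -1/2
Σ = -1/3  ⇒  CG² = 3/2·(-1/3)² = 1/6
CG = −√(1/6) = -0.408248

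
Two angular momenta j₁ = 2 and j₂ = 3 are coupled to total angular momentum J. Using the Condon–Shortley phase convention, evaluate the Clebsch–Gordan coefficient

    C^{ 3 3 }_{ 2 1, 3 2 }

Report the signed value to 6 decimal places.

triangle: 2!×2!×4!/9! = 96/362880
(j±m)!: 3!×1!×5!×1!×6!×0! = 518400
prefactor² = (2J+1)×Δ×N² = 960
  k=1: −1/(1!×1!×0!×4!×2!×0!) = -1/48
Σ = -1/48  ⇒  CG² = 960×(-1/48)² = 5/12
CG = −√(5/12) = -0.645497

−√(5/12) ≈ -0.645497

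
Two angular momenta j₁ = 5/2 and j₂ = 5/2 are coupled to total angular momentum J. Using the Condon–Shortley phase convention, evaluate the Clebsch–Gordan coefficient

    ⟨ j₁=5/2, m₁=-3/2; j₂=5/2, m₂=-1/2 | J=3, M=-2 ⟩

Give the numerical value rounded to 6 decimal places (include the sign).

−√(1/12) ≈ -0.288675

j₁+j₂−J=2  J+j₁−j₂=3  J−j₁+j₂=3  j₁+j₂+J+1=9
(j₁±m₁, j₂±m₂, J±M) = (1,4,2,3,1,5)
P² = 48
sum k=1..2:
  [1] −1/12 = -1/12
  [2] +1/24 = 1/24
S = -1/24
C² = P²·S² = 1/12 ; C = -0.288675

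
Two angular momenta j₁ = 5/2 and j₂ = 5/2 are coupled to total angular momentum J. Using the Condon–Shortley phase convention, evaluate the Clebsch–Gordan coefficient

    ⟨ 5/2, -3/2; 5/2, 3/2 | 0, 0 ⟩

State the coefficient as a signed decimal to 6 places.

+0.408248  (= +√(1/6))

√[1·5!0!0!/6! · 1!4!4!1!0!0!] = √(96)
  +(−1)^4/∏(4,1,0,0,0,0)! = 1/24  (running 1/24)
⟨..|..⟩ = √(96)·(1/24) = +0.408248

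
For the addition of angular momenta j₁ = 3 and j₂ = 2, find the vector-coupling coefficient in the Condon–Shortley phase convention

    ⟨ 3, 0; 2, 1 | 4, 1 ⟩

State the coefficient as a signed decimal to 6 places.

triangle: 1!×5!×3!/10! = 720/3628800
(j±m)!: 3!×3!×3!×1!×5!×3! = 155520
prefactor² = (2J+1)×Δ×N² = 1944/7
  k=0: +1/(0!×1!×3!×3!×2!×0!) = 1/72
  k=1: −1/(1!×0!×2!×2!×3!×1!) = -1/24
Σ = -1/36  ⇒  CG² = 1944/7×(-1/36)² = 3/14
CG = −√(3/14) = -0.462910

-0.462910  (= −√(3/14))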